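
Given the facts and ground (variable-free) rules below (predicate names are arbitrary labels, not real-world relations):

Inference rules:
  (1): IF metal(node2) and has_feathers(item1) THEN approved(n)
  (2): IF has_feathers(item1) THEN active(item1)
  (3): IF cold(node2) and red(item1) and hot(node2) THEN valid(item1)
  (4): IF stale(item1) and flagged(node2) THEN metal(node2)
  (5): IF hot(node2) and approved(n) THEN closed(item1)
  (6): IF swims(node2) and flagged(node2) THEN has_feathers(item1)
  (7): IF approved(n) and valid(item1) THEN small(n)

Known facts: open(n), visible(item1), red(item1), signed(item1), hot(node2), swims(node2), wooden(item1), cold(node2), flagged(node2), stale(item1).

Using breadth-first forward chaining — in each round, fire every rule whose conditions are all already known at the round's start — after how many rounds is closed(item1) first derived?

Round 1: (3) [IF cold(node2) and red(item1) and hot(node2) THEN valid(item1)]; (4) [IF stale(item1) and flagged(node2) THEN metal(node2)]; (6) [IF swims(node2) and flagged(node2) THEN has_feathers(item1)]. New: valid(item1), metal(node2), has_feathers(item1).
Round 2: (1) [IF metal(node2) and has_feathers(item1) THEN approved(n)]; (2) [IF has_feathers(item1) THEN active(item1)]. New: approved(n), active(item1).
Round 3: (5) [IF hot(node2) and approved(n) THEN closed(item1)]; (7) [IF approved(n) and valid(item1) THEN small(n)]. New: closed(item1), small(n).
closed(item1) first appears in round 3.

3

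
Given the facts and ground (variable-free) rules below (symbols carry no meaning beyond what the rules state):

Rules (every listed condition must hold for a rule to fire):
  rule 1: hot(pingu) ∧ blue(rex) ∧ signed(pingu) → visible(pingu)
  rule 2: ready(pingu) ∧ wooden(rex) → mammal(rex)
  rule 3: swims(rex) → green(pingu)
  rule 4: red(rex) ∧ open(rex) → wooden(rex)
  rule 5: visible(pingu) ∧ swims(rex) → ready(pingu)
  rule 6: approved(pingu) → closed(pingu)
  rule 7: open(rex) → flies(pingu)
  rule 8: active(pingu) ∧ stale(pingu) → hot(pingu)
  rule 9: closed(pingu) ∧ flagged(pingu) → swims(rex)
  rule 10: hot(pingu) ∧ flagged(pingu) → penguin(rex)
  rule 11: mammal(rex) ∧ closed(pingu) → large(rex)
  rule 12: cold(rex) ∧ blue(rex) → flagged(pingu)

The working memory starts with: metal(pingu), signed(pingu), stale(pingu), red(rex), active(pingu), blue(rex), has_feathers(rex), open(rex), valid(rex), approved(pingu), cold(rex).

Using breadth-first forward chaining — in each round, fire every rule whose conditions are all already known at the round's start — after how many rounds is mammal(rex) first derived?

4

Round 1: rule 4 [red(rex) ∧ open(rex) → wooden(rex)]; rule 6 [approved(pingu) → closed(pingu)]; rule 7 [open(rex) → flies(pingu)]; rule 8 [active(pingu) ∧ stale(pingu) → hot(pingu)]; rule 12 [cold(rex) ∧ blue(rex) → flagged(pingu)]. Adds wooden(rex), closed(pingu), flies(pingu), hot(pingu), flagged(pingu).
Round 2: rule 1 [hot(pingu) ∧ blue(rex) ∧ signed(pingu) → visible(pingu)]; rule 9 [closed(pingu) ∧ flagged(pingu) → swims(rex)]; rule 10 [hot(pingu) ∧ flagged(pingu) → penguin(rex)]. Adds visible(pingu), swims(rex), penguin(rex).
Round 3: rule 3 [swims(rex) → green(pingu)]; rule 5 [visible(pingu) ∧ swims(rex) → ready(pingu)]. Adds green(pingu), ready(pingu).
Round 4: rule 2 [ready(pingu) ∧ wooden(rex) → mammal(rex)]. Adds mammal(rex).
mammal(rex) first appears in round 4.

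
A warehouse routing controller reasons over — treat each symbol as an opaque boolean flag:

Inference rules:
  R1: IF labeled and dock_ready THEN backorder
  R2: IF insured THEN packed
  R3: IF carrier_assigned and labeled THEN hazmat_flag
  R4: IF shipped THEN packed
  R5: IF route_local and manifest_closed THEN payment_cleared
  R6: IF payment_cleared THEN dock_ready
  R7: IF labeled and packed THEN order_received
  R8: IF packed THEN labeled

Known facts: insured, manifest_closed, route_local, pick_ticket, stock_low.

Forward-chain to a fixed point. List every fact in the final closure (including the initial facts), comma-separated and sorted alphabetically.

backorder, dock_ready, insured, labeled, manifest_closed, order_received, packed, payment_cleared, pick_ticket, route_local, stock_low

Round 1 fires R2, R5, giving packed, payment_cleared.
Round 2 fires R6, R8, giving dock_ready, labeled.
Round 3 fires R1, R7, giving backorder, order_received.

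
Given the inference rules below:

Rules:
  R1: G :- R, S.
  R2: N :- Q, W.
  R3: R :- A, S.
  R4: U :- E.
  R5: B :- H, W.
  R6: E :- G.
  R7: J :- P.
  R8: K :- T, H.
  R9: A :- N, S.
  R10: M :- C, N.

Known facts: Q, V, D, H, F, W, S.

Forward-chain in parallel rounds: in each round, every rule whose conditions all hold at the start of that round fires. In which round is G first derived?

Round 1: R2 [N :- Q, W.]; R5 [B :- H, W.]. New: N, B.
Round 2: R9 [A :- N, S.]. New: A.
Round 3: R3 [R :- A, S.]. New: R.
Round 4: R1 [G :- R, S.]. New: G.
G first appears in round 4.

4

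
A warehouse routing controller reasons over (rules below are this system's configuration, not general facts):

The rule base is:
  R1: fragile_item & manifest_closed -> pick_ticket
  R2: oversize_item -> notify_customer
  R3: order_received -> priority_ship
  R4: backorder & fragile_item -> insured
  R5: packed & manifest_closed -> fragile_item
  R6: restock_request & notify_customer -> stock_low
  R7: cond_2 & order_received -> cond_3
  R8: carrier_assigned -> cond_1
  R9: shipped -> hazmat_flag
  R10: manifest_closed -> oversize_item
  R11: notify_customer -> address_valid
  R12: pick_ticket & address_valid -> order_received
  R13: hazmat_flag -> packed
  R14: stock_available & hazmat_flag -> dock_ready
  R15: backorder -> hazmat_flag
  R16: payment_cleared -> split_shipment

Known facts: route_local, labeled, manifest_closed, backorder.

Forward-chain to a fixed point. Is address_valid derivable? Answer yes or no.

yes

Round 1 fires R10, R15, giving oversize_item, hazmat_flag.
Round 2 fires R2, R13, giving notify_customer, packed.
Round 3 fires R5, R11, giving fragile_item, address_valid.
Round 4 fires R1, R4, giving pick_ticket, insured.
Round 5 fires R12, giving order_received.
Round 6 fires R3, giving priority_ship.
address_valid appears in round 3, so it is derivable.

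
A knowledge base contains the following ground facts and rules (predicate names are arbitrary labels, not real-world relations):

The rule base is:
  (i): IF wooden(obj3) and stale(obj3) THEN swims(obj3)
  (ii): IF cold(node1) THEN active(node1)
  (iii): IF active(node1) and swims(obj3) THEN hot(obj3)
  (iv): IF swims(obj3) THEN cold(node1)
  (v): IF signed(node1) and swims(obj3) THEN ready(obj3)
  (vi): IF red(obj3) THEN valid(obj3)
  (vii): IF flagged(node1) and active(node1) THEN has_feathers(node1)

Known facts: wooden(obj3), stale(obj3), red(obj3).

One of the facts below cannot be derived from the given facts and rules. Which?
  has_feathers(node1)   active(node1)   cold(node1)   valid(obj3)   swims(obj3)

has_feathers(node1)

Round 1 fires (i), (vi), giving swims(obj3), valid(obj3).
Round 2 fires (iv), giving cold(node1).
Round 3 fires (ii), giving active(node1).
Round 4 fires (iii), giving hot(obj3).
Derived: active(node1) (round 3), cold(node1) (round 2), swims(obj3) (round 1), valid(obj3) (round 1). has_feathers(node1) never appears in any round.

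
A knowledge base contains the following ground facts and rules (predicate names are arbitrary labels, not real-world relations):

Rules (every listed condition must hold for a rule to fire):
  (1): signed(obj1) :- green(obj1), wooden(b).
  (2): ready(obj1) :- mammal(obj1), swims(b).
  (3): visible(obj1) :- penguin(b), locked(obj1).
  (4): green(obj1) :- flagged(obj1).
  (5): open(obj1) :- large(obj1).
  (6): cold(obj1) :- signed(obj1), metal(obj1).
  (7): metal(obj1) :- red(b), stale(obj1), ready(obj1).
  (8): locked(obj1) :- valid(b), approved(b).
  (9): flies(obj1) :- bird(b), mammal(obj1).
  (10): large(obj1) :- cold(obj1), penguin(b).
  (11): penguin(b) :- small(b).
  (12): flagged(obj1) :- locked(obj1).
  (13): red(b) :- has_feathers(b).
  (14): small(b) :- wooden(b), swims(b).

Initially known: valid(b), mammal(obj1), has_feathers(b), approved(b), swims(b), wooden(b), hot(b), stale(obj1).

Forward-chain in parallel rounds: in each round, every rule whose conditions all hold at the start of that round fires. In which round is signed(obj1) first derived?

Round 1 fires (2), (8), (13), (14), giving ready(obj1), locked(obj1), red(b), small(b).
Round 2 fires (7), (11), (12), giving metal(obj1), penguin(b), flagged(obj1).
Round 3 fires (3), (4), giving visible(obj1), green(obj1).
Round 4 fires (1), giving signed(obj1).
signed(obj1) first appears in round 4.

4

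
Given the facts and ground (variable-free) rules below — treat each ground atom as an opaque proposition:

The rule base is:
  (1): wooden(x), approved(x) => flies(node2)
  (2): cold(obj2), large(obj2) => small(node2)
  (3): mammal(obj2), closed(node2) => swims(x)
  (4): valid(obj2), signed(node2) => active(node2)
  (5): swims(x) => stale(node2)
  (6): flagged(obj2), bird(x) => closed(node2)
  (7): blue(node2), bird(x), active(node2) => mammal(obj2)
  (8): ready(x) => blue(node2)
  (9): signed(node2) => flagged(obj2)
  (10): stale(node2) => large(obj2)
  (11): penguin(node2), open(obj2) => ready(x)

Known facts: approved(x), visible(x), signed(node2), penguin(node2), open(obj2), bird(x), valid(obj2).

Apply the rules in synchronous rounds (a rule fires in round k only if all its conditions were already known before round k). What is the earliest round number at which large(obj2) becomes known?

Round 1: (4) [valid(obj2), signed(node2) => active(node2)]; (9) [signed(node2) => flagged(obj2)]; (11) [penguin(node2), open(obj2) => ready(x)]. New: active(node2), flagged(obj2), ready(x).
Round 2: (6) [flagged(obj2), bird(x) => closed(node2)]; (8) [ready(x) => blue(node2)]. New: closed(node2), blue(node2).
Round 3: (7) [blue(node2), bird(x), active(node2) => mammal(obj2)]. New: mammal(obj2).
Round 4: (3) [mammal(obj2), closed(node2) => swims(x)]. New: swims(x).
Round 5: (5) [swims(x) => stale(node2)]. New: stale(node2).
Round 6: (10) [stale(node2) => large(obj2)]. New: large(obj2).
large(obj2) first appears in round 6.

6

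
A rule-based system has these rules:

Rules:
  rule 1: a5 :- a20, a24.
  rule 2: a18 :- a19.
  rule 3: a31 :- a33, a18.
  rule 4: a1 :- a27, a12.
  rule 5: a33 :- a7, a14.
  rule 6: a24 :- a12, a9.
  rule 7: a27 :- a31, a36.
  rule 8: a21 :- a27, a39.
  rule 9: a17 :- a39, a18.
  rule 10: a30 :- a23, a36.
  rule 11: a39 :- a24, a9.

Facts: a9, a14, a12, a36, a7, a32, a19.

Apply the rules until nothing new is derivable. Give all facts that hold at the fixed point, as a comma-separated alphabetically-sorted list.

a1, a12, a14, a17, a18, a19, a21, a24, a27, a31, a32, a33, a36, a39, a7, a9

Round 1: rule 2 [a18 :- a19.]; rule 5 [a33 :- a7, a14.]; rule 6 [a24 :- a12, a9.]. New: a18, a33, a24.
Round 2: rule 3 [a31 :- a33, a18.]; rule 11 [a39 :- a24, a9.]. New: a31, a39.
Round 3: rule 7 [a27 :- a31, a36.]; rule 9 [a17 :- a39, a18.]. New: a27, a17.
Round 4: rule 4 [a1 :- a27, a12.]; rule 8 [a21 :- a27, a39.]. New: a1, a21.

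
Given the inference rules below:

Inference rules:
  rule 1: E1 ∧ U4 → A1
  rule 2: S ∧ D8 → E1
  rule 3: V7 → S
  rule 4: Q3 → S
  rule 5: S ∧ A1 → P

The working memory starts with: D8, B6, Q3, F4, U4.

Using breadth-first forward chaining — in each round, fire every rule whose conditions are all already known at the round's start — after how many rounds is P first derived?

Round 1 — rule 4, derive S.
Round 2 — rule 2, derive E1.
Round 3 — rule 1, derive A1.
Round 4 — rule 5, derive P.
P first appears in round 4.

4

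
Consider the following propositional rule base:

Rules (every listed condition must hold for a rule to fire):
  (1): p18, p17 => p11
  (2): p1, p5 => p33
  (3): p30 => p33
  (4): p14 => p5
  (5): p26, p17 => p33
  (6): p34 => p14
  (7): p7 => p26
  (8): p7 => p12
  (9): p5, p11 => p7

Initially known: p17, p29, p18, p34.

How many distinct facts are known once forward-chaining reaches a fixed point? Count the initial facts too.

11

Round 1 fires (1), (6), giving p11, p14.
Round 2 fires (4), giving p5.
Round 3 fires (9), giving p7.
Round 4 fires (7), (8), giving p26, p12.
Round 5 fires (5), giving p33.
Closure: {p11, p12, p14, p17, p18, p26, p29, p33, p34, p5, p7} — 11 facts.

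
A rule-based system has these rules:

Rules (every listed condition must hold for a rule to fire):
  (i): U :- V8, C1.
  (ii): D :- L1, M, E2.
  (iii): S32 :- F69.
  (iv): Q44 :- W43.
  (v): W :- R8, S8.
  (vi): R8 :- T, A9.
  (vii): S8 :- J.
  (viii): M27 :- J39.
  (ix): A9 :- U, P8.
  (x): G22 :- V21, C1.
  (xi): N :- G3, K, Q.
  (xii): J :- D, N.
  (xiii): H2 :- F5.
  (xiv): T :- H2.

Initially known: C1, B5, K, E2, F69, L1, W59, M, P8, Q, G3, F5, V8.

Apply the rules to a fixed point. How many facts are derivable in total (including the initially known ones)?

24

Round 1: (i) [U :- V8, C1.]; (ii) [D :- L1, M, E2.]; (iii) [S32 :- F69.]; (xi) [N :- G3, K, Q.]; (xiii) [H2 :- F5.]. Adds U, D, S32, N, H2.
Round 2: (ix) [A9 :- U, P8.]; (xii) [J :- D, N.]; (xiv) [T :- H2.]. Adds A9, J, T.
Round 3: (vi) [R8 :- T, A9.]; (vii) [S8 :- J.]. Adds R8, S8.
Round 4: (v) [W :- R8, S8.]. Adds W.
Closure: {A9, B5, C1, D, E2, F5, F69, G3, H2, J, K, L1, M, N, P8, Q, R8, S32, S8, T, U, V8, W, W59} — 24 facts.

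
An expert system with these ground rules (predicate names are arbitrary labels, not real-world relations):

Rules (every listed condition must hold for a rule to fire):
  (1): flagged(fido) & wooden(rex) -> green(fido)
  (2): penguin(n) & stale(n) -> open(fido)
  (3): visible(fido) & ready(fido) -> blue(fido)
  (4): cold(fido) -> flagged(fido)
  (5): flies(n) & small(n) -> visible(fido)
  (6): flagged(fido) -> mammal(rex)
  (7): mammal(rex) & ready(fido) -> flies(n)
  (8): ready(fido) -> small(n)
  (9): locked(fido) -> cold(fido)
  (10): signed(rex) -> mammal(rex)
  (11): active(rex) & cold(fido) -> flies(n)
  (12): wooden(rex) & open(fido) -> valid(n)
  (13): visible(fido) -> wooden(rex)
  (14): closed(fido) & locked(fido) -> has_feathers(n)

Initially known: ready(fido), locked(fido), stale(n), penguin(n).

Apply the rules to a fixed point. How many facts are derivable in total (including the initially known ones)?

[1] (2) [penguin(n) & stale(n) -> open(fido)]; (8) [ready(fido) -> small(n)]; (9) [locked(fido) -> cold(fido)]. ⇒ new: open(fido), small(n), cold(fido).
[2] (4) [cold(fido) -> flagged(fido)]. ⇒ new: flagged(fido).
[3] (6) [flagged(fido) -> mammal(rex)]. ⇒ new: mammal(rex).
[4] (7) [mammal(rex) & ready(fido) -> flies(n)]. ⇒ new: flies(n).
[5] (5) [flies(n) & small(n) -> visible(fido)]. ⇒ new: visible(fido).
[6] (3) [visible(fido) & ready(fido) -> blue(fido)]; (13) [visible(fido) -> wooden(rex)]. ⇒ new: blue(fido), wooden(rex).
[7] (1) [flagged(fido) & wooden(rex) -> green(fido)]; (12) [wooden(rex) & open(fido) -> valid(n)]. ⇒ new: green(fido), valid(n).
Closure: {blue(fido), cold(fido), flagged(fido), flies(n), green(fido), locked(fido), mammal(rex), open(fido), penguin(n), ready(fido), small(n), stale(n), valid(n), visible(fido), wooden(rex)} — 15 facts.

15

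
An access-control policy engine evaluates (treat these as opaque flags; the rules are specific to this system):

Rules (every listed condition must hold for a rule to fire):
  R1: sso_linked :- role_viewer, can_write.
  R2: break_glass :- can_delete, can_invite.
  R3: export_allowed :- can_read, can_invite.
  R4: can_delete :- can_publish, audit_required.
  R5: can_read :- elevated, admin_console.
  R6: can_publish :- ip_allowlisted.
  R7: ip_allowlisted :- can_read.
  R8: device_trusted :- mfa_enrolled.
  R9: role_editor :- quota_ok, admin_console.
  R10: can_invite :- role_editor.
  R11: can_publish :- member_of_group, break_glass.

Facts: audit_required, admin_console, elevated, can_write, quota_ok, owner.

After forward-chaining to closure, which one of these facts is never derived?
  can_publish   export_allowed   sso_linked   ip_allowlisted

sso_linked

Round 1: R5 [can_read :- elevated, admin_console.]; R9 [role_editor :- quota_ok, admin_console.]. New: can_read, role_editor.
Round 2: R7 [ip_allowlisted :- can_read.]; R10 [can_invite :- role_editor.]. New: ip_allowlisted, can_invite.
Round 3: R3 [export_allowed :- can_read, can_invite.]; R6 [can_publish :- ip_allowlisted.]. New: export_allowed, can_publish.
Round 4: R4 [can_delete :- can_publish, audit_required.]. New: can_delete.
Round 5: R2 [break_glass :- can_delete, can_invite.]. New: break_glass.
Derived: ip_allowlisted (round 2), can_publish (round 3), export_allowed (round 3). sso_linked never appears in any round.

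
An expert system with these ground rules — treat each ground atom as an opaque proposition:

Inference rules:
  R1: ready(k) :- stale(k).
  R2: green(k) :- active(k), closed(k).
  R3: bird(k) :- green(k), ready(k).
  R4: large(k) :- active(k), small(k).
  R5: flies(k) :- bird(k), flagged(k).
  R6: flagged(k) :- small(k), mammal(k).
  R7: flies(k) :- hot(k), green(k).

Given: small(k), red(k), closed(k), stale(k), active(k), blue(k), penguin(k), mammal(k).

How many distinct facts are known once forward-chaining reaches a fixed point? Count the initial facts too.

Round 1: R1 [ready(k) :- stale(k).]; R2 [green(k) :- active(k), closed(k).]; R4 [large(k) :- active(k), small(k).]; R6 [flagged(k) :- small(k), mammal(k).]. New: ready(k), green(k), large(k), flagged(k).
Round 2: R3 [bird(k) :- green(k), ready(k).]. New: bird(k).
Round 3: R5 [flies(k) :- bird(k), flagged(k).]. New: flies(k).
Closure: {active(k), bird(k), blue(k), closed(k), flagged(k), flies(k), green(k), large(k), mammal(k), penguin(k), ready(k), red(k), small(k), stale(k)} — 14 facts.

14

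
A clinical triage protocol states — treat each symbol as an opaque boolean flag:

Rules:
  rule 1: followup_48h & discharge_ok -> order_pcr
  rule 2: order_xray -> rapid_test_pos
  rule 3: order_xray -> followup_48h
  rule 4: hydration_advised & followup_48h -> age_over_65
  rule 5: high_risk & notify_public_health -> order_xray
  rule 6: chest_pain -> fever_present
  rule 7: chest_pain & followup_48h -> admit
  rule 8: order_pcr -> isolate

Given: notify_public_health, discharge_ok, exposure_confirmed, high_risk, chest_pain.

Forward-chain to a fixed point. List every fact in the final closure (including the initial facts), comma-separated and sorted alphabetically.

[1] rule 5 [high_risk & notify_public_health -> order_xray]; rule 6 [chest_pain -> fever_present]. ⇒ new: order_xray, fever_present.
[2] rule 2 [order_xray -> rapid_test_pos]; rule 3 [order_xray -> followup_48h]. ⇒ new: rapid_test_pos, followup_48h.
[3] rule 1 [followup_48h & discharge_ok -> order_pcr]; rule 7 [chest_pain & followup_48h -> admit]. ⇒ new: order_pcr, admit.
[4] rule 8 [order_pcr -> isolate]. ⇒ new: isolate.

admit, chest_pain, discharge_ok, exposure_confirmed, fever_present, followup_48h, high_risk, isolate, notify_public_health, order_pcr, order_xray, rapid_test_pos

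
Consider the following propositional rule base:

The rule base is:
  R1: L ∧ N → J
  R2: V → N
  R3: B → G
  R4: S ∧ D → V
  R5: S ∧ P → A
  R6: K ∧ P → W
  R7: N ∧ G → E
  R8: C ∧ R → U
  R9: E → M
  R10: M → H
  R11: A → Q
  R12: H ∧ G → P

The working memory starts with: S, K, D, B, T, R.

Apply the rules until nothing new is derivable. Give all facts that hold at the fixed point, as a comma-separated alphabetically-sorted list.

Round 1 fires R3, R4, giving G, V.
Round 2 fires R2, giving N.
Round 3 fires R7, giving E.
Round 4 fires R9, giving M.
Round 5 fires R10, giving H.
Round 6 fires R12, giving P.
Round 7 fires R5, R6, giving A, W.
Round 8 fires R11, giving Q.

A, B, D, E, G, H, K, M, N, P, Q, R, S, T, V, W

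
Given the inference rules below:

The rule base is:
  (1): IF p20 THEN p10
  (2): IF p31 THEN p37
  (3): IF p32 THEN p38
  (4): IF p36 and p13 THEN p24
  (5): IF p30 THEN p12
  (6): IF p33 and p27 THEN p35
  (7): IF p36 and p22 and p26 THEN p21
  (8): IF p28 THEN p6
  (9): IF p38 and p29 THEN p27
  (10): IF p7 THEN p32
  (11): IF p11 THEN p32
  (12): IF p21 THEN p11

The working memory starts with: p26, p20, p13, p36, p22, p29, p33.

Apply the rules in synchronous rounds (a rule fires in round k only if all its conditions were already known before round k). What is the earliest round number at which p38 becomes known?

Round 1: (1) [IF p20 THEN p10]; (4) [IF p36 and p13 THEN p24]; (7) [IF p36 and p22 and p26 THEN p21]. New: p10, p24, p21.
Round 2: (12) [IF p21 THEN p11]. New: p11.
Round 3: (11) [IF p11 THEN p32]. New: p32.
Round 4: (3) [IF p32 THEN p38]. New: p38.
p38 first appears in round 4.

4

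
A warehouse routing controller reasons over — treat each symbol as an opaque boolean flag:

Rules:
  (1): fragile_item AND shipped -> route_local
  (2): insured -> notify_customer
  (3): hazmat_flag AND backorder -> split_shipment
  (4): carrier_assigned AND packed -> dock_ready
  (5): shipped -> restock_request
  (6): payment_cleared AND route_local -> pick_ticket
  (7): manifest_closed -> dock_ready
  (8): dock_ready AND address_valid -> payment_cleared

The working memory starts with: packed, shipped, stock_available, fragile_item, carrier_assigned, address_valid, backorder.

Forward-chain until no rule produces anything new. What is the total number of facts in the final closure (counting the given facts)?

Round 1: (1) [fragile_item AND shipped -> route_local]; (4) [carrier_assigned AND packed -> dock_ready]; (5) [shipped -> restock_request]. Adds route_local, dock_ready, restock_request.
Round 2: (8) [dock_ready AND address_valid -> payment_cleared]. Adds payment_cleared.
Round 3: (6) [payment_cleared AND route_local -> pick_ticket]. Adds pick_ticket.
Closure: {address_valid, backorder, carrier_assigned, dock_ready, fragile_item, packed, payment_cleared, pick_ticket, restock_request, route_local, shipped, stock_available} — 12 facts.

12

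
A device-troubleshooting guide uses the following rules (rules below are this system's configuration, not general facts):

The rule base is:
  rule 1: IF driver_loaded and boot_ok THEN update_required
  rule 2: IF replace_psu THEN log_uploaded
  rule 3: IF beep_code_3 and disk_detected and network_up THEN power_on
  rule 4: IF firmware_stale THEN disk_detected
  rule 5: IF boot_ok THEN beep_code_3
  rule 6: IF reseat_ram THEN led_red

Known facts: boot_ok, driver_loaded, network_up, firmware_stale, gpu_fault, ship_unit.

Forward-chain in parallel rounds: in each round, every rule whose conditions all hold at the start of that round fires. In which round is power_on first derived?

Round 1: rule 1 [IF driver_loaded and boot_ok THEN update_required]; rule 4 [IF firmware_stale THEN disk_detected]; rule 5 [IF boot_ok THEN beep_code_3]. Adds update_required, disk_detected, beep_code_3.
Round 2: rule 3 [IF beep_code_3 and disk_detected and network_up THEN power_on]. Adds power_on.
power_on first appears in round 2.

2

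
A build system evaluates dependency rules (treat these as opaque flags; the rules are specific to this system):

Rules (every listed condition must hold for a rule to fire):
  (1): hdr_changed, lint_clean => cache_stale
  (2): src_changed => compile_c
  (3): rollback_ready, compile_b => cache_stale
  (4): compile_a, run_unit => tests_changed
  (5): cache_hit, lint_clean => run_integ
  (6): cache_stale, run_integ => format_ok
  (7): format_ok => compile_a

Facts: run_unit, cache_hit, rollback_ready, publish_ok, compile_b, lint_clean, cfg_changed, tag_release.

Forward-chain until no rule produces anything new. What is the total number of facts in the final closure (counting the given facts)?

13

Round 1: (3) [rollback_ready, compile_b => cache_stale]; (5) [cache_hit, lint_clean => run_integ]. New: cache_stale, run_integ.
Round 2: (6) [cache_stale, run_integ => format_ok]. New: format_ok.
Round 3: (7) [format_ok => compile_a]. New: compile_a.
Round 4: (4) [compile_a, run_unit => tests_changed]. New: tests_changed.
Closure: {cache_hit, cache_stale, cfg_changed, compile_a, compile_b, format_ok, lint_clean, publish_ok, rollback_ready, run_integ, run_unit, tag_release, tests_changed} — 13 facts.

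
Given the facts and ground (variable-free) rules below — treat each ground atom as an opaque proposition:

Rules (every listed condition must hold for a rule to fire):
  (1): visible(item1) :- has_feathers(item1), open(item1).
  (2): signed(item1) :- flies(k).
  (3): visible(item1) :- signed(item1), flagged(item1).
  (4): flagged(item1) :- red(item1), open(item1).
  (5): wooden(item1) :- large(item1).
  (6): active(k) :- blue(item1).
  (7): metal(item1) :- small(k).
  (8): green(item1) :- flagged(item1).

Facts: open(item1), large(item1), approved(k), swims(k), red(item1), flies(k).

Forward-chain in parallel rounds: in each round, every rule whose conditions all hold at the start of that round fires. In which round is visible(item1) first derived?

Round 1: (2) [signed(item1) :- flies(k).]; (4) [flagged(item1) :- red(item1), open(item1).]; (5) [wooden(item1) :- large(item1).]. Adds signed(item1), flagged(item1), wooden(item1).
Round 2: (3) [visible(item1) :- signed(item1), flagged(item1).]; (8) [green(item1) :- flagged(item1).]. Adds visible(item1), green(item1).
visible(item1) first appears in round 2.

2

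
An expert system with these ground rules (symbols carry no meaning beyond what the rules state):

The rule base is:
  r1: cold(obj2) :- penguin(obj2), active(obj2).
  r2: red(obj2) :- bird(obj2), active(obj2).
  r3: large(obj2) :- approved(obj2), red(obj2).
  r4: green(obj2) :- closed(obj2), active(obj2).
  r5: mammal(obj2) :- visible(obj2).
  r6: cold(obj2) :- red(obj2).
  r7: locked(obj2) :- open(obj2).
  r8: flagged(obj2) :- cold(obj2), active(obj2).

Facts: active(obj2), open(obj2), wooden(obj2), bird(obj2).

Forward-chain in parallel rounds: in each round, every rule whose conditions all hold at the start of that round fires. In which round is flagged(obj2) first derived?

3

[1] r2 [red(obj2) :- bird(obj2), active(obj2).]; r7 [locked(obj2) :- open(obj2).]. ⇒ new: red(obj2), locked(obj2).
[2] r6 [cold(obj2) :- red(obj2).]. ⇒ new: cold(obj2).
[3] r8 [flagged(obj2) :- cold(obj2), active(obj2).]. ⇒ new: flagged(obj2).
flagged(obj2) first appears in round 3.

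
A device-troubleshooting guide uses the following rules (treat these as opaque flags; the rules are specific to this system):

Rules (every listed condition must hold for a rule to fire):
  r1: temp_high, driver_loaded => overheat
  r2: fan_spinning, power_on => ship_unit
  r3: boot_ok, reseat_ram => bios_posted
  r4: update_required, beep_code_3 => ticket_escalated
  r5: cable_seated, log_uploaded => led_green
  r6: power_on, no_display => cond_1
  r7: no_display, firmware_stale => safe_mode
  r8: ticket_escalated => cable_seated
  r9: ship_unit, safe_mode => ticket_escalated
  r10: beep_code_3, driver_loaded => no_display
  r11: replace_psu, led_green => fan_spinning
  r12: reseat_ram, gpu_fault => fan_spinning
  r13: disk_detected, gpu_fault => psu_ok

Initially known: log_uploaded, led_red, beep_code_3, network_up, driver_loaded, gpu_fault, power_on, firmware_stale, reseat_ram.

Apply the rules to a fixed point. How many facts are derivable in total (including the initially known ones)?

17

Round 1 fires r10, r12, giving no_display, fan_spinning.
Round 2 fires r2, r6, r7, giving ship_unit, cond_1, safe_mode.
Round 3 fires r9, giving ticket_escalated.
Round 4 fires r8, giving cable_seated.
Round 5 fires r5, giving led_green.
Closure: {beep_code_3, cable_seated, cond_1, driver_loaded, fan_spinning, firmware_stale, gpu_fault, led_green, led_red, log_uploaded, network_up, no_display, power_on, reseat_ram, safe_mode, ship_unit, ticket_escalated} — 17 facts.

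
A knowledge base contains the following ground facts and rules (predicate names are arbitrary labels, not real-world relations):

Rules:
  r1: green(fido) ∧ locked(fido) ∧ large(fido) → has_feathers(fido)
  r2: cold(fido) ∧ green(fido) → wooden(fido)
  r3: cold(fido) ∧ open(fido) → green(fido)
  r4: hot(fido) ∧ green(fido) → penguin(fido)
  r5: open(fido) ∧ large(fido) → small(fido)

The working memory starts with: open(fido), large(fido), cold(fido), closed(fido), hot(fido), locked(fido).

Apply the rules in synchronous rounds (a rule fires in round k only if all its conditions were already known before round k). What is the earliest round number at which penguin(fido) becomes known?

2

Round 1 — r3, r5, derive green(fido), small(fido).
Round 2 — r1, r2, r4, derive has_feathers(fido), wooden(fido), penguin(fido).
penguin(fido) first appears in round 2.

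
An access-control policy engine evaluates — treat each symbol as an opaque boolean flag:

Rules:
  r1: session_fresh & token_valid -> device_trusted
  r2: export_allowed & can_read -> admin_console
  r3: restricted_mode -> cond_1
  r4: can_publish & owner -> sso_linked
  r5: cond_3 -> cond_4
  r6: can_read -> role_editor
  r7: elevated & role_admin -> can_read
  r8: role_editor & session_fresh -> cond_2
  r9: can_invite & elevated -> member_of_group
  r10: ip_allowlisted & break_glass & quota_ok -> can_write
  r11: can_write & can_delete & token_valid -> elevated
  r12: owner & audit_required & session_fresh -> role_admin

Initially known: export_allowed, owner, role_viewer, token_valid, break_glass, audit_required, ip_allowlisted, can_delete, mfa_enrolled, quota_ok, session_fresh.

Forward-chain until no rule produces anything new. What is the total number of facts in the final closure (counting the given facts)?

Round 1: r1 [session_fresh & token_valid -> device_trusted]; r10 [ip_allowlisted & break_glass & quota_ok -> can_write]; r12 [owner & audit_required & session_fresh -> role_admin]. Adds device_trusted, can_write, role_admin.
Round 2: r11 [can_write & can_delete & token_valid -> elevated]. Adds elevated.
Round 3: r7 [elevated & role_admin -> can_read]. Adds can_read.
Round 4: r2 [export_allowed & can_read -> admin_console]; r6 [can_read -> role_editor]. Adds admin_console, role_editor.
Round 5: r8 [role_editor & session_fresh -> cond_2]. Adds cond_2.
Closure: {admin_console, audit_required, break_glass, can_delete, can_read, can_write, cond_2, device_trusted, elevated, export_allowed, ip_allowlisted, mfa_enrolled, owner, quota_ok, role_admin, role_editor, role_viewer, session_fresh, token_valid} — 19 facts.

19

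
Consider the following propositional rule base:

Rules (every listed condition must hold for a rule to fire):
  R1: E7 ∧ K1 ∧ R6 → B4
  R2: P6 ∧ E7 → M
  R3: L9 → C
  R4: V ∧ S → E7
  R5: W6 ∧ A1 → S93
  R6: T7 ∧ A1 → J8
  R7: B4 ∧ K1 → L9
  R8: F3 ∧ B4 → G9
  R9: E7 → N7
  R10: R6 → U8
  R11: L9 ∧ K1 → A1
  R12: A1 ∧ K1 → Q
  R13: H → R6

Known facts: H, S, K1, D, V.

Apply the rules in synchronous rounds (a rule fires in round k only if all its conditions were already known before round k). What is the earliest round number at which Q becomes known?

5

Round 1 fires R4, R13, giving E7, R6.
Round 2 fires R1, R9, R10, giving B4, N7, U8.
Round 3 fires R7, giving L9.
Round 4 fires R3, R11, giving C, A1.
Round 5 fires R12, giving Q.
Q first appears in round 5.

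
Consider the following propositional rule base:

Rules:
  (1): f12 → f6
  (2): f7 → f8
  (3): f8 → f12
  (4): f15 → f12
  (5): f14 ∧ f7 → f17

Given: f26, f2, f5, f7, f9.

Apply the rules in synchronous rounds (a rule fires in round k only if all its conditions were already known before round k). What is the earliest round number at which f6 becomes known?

3

[1] (2) [f7 → f8]. ⇒ new: f8.
[2] (3) [f8 → f12]. ⇒ new: f12.
[3] (1) [f12 → f6]. ⇒ new: f6.
f6 first appears in round 3.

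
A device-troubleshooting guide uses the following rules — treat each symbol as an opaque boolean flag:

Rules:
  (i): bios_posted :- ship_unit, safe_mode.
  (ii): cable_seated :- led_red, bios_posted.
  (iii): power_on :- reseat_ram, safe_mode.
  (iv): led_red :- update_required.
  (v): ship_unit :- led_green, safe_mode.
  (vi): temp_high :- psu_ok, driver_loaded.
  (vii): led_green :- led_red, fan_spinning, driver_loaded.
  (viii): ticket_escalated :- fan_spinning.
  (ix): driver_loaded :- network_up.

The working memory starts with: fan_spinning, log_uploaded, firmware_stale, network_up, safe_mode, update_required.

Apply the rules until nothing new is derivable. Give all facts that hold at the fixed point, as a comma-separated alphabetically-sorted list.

Round 1: (iv) [led_red :- update_required.]; (viii) [ticket_escalated :- fan_spinning.]; (ix) [driver_loaded :- network_up.]. New: led_red, ticket_escalated, driver_loaded.
Round 2: (vii) [led_green :- led_red, fan_spinning, driver_loaded.]. New: led_green.
Round 3: (v) [ship_unit :- led_green, safe_mode.]. New: ship_unit.
Round 4: (i) [bios_posted :- ship_unit, safe_mode.]. New: bios_posted.
Round 5: (ii) [cable_seated :- led_red, bios_posted.]. New: cable_seated.

bios_posted, cable_seated, driver_loaded, fan_spinning, firmware_stale, led_green, led_red, log_uploaded, network_up, safe_mode, ship_unit, ticket_escalated, update_required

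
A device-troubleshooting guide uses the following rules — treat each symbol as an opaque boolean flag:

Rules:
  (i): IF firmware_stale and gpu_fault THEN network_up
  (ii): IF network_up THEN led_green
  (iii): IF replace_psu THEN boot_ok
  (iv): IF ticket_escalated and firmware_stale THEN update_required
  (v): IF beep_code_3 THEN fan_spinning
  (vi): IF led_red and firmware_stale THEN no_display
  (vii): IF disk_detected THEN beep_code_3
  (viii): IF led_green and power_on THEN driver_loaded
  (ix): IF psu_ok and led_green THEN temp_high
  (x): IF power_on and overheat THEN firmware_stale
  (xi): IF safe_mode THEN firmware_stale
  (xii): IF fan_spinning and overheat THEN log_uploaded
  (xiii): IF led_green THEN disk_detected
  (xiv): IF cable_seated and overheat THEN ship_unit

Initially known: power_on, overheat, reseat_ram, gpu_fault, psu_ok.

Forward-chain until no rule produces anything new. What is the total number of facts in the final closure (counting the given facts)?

Round 1: (x) [IF power_on and overheat THEN firmware_stale]. New: firmware_stale.
Round 2: (i) [IF firmware_stale and gpu_fault THEN network_up]. New: network_up.
Round 3: (ii) [IF network_up THEN led_green]. New: led_green.
Round 4: (viii) [IF led_green and power_on THEN driver_loaded]; (ix) [IF psu_ok and led_green THEN temp_high]; (xiii) [IF led_green THEN disk_detected]. New: driver_loaded, temp_high, disk_detected.
Round 5: (vii) [IF disk_detected THEN beep_code_3]. New: beep_code_3.
Round 6: (v) [IF beep_code_3 THEN fan_spinning]. New: fan_spinning.
Round 7: (xii) [IF fan_spinning and overheat THEN log_uploaded]. New: log_uploaded.
Closure: {beep_code_3, disk_detected, driver_loaded, fan_spinning, firmware_stale, gpu_fault, led_green, log_uploaded, network_up, overheat, power_on, psu_ok, reseat_ram, temp_high} — 14 facts.

14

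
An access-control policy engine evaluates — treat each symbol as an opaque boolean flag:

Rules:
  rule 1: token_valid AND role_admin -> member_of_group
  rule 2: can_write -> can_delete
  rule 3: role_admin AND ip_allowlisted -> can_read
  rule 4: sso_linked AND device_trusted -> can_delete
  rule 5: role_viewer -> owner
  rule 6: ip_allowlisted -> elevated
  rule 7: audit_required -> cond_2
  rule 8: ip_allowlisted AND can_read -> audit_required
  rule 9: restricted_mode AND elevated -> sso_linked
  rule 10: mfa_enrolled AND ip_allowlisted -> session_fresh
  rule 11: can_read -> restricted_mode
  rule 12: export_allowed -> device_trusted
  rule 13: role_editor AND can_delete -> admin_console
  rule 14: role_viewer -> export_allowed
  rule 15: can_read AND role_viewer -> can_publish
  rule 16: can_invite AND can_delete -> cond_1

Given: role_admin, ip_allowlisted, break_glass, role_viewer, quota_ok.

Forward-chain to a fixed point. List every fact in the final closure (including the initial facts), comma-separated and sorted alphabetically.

Round 1: rule 3 [role_admin AND ip_allowlisted -> can_read]; rule 5 [role_viewer -> owner]; rule 6 [ip_allowlisted -> elevated]; rule 14 [role_viewer -> export_allowed]. Adds can_read, owner, elevated, export_allowed.
Round 2: rule 8 [ip_allowlisted AND can_read -> audit_required]; rule 11 [can_read -> restricted_mode]; rule 12 [export_allowed -> device_trusted]; rule 15 [can_read AND role_viewer -> can_publish]. Adds audit_required, restricted_mode, device_trusted, can_publish.
Round 3: rule 7 [audit_required -> cond_2]; rule 9 [restricted_mode AND elevated -> sso_linked]. Adds cond_2, sso_linked.
Round 4: rule 4 [sso_linked AND device_trusted -> can_delete]. Adds can_delete.

audit_required, break_glass, can_delete, can_publish, can_read, cond_2, device_trusted, elevated, export_allowed, ip_allowlisted, owner, quota_ok, restricted_mode, role_admin, role_viewer, sso_linked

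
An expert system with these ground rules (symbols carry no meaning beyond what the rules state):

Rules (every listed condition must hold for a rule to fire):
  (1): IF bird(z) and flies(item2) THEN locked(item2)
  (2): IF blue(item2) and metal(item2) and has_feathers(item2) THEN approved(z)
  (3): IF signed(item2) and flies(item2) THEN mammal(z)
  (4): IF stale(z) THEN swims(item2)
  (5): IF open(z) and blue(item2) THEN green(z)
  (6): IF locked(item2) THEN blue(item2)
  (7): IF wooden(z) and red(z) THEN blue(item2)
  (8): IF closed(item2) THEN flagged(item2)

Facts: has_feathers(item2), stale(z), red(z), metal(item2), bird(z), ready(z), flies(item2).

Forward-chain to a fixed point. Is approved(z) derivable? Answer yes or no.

yes

[1] (1) [IF bird(z) and flies(item2) THEN locked(item2)]; (4) [IF stale(z) THEN swims(item2)]. ⇒ new: locked(item2), swims(item2).
[2] (6) [IF locked(item2) THEN blue(item2)]. ⇒ new: blue(item2).
[3] (2) [IF blue(item2) and metal(item2) and has_feathers(item2) THEN approved(z)]. ⇒ new: approved(z).
approved(z) appears in round 3, so it is derivable.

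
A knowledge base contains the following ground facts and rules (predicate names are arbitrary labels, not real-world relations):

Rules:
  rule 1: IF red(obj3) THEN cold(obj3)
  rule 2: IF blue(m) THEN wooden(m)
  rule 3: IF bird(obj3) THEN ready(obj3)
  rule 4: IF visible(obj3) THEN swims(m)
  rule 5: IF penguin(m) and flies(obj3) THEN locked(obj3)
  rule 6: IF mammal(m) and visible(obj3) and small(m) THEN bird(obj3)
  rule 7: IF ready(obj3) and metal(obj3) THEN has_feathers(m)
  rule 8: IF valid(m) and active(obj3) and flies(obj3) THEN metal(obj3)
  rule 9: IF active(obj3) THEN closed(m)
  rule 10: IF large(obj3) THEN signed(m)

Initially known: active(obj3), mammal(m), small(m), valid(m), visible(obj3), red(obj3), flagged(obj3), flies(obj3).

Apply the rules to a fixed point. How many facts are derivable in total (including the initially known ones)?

15

[1] rule 1 [IF red(obj3) THEN cold(obj3)]; rule 4 [IF visible(obj3) THEN swims(m)]; rule 6 [IF mammal(m) and visible(obj3) and small(m) THEN bird(obj3)]; rule 8 [IF valid(m) and active(obj3) and flies(obj3) THEN metal(obj3)]; rule 9 [IF active(obj3) THEN closed(m)]. ⇒ new: cold(obj3), swims(m), bird(obj3), metal(obj3), closed(m).
[2] rule 3 [IF bird(obj3) THEN ready(obj3)]. ⇒ new: ready(obj3).
[3] rule 7 [IF ready(obj3) and metal(obj3) THEN has_feathers(m)]. ⇒ new: has_feathers(m).
Closure: {active(obj3), bird(obj3), closed(m), cold(obj3), flagged(obj3), flies(obj3), has_feathers(m), mammal(m), metal(obj3), ready(obj3), red(obj3), small(m), swims(m), valid(m), visible(obj3)} — 15 facts.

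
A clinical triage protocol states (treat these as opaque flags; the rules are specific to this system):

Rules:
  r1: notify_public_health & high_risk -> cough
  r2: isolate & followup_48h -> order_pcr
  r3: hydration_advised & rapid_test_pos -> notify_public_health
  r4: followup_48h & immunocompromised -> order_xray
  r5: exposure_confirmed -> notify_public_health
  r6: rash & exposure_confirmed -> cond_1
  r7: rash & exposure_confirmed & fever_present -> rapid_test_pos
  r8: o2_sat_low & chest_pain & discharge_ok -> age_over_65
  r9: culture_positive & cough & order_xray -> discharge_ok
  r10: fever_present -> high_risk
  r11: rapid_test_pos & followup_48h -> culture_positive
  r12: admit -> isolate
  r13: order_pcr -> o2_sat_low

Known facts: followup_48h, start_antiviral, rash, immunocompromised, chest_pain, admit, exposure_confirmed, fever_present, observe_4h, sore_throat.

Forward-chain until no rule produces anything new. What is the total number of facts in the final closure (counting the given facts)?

Round 1 — r4, r5, r6, r7, r10, r12, derive order_xray, notify_public_health, cond_1, rapid_test_pos, high_risk, isolate.
Round 2 — r1, r2, r11, derive cough, order_pcr, culture_positive.
Round 3 — r9, r13, derive discharge_ok, o2_sat_low.
Round 4 — r8, derive age_over_65.
Closure: {admit, age_over_65, chest_pain, cond_1, cough, culture_positive, discharge_ok, exposure_confirmed, fever_present, followup_48h, high_risk, immunocompromised, isolate, notify_public_health, o2_sat_low, observe_4h, order_pcr, order_xray, rapid_test_pos, rash, sore_throat, start_antiviral} — 22 facts.

22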